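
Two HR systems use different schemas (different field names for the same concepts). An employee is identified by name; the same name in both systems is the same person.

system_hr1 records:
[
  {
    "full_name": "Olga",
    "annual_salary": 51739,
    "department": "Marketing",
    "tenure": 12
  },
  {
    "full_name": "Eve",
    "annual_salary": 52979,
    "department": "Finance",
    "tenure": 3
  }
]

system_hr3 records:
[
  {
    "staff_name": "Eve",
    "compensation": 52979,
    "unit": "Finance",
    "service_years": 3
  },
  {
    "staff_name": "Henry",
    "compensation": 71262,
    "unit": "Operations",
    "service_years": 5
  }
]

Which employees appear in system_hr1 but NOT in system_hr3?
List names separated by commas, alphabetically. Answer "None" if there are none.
Olga

Schema mapping: "full_name" (system_hr1) = "staff_name" (system_hr3) = employee name

Names in system_hr1: ['Eve', 'Olga']
Names in system_hr3: ['Eve', 'Henry']

In system_hr1 but not system_hr3: ['Olga']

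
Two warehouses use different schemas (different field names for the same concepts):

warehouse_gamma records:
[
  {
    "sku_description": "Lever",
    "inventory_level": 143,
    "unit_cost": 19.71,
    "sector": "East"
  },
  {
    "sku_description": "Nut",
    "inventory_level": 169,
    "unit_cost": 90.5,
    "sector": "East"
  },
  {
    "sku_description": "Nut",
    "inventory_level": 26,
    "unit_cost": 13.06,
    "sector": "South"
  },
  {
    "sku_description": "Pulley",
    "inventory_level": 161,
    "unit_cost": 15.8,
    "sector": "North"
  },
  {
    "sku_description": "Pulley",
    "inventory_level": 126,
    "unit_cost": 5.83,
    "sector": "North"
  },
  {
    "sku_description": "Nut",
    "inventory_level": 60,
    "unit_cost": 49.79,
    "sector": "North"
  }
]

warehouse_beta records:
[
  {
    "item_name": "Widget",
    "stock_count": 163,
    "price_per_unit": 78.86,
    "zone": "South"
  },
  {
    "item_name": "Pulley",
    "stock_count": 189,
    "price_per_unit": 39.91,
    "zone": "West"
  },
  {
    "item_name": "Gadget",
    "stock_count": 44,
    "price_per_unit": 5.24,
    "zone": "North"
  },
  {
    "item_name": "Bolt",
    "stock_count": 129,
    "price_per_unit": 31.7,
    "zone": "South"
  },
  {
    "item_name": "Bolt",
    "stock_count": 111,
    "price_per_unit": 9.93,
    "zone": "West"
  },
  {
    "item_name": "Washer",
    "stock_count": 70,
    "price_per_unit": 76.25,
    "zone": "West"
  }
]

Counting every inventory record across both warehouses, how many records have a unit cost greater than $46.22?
4

Schema mapping: "unit_cost" (warehouse_gamma) = "price_per_unit" (warehouse_beta) = unit cost

Records > $46.22 in warehouse_gamma: 2
Records > $46.22 in warehouse_beta: 2

Total count: 2 + 2 = 4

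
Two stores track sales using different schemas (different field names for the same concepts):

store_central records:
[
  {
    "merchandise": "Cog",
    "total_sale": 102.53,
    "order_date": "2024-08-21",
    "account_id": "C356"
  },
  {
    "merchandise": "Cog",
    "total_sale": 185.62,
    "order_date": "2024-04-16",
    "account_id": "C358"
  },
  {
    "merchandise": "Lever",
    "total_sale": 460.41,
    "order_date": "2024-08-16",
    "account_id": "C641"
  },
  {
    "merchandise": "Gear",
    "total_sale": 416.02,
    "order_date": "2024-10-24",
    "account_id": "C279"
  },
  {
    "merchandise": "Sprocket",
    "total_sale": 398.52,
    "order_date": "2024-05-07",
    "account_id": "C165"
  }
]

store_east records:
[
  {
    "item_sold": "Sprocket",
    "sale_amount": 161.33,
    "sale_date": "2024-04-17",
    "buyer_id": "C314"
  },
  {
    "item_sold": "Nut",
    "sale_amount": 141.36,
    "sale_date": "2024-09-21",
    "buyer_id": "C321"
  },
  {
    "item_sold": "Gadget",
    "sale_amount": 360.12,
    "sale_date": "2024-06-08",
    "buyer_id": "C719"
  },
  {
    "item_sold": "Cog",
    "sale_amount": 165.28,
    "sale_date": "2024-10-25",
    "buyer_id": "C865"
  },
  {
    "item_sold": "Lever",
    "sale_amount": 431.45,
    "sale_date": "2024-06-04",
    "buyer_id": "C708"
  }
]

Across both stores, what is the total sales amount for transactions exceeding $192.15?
2066.52

Schema mapping: "total_sale" (store_central) = "sale_amount" (store_east) = sale amount

Sum of sales > $192.15 in store_central: 1274.95
Sum of sales > $192.15 in store_east: 791.57

Total: 1274.95 + 791.57 = 2066.52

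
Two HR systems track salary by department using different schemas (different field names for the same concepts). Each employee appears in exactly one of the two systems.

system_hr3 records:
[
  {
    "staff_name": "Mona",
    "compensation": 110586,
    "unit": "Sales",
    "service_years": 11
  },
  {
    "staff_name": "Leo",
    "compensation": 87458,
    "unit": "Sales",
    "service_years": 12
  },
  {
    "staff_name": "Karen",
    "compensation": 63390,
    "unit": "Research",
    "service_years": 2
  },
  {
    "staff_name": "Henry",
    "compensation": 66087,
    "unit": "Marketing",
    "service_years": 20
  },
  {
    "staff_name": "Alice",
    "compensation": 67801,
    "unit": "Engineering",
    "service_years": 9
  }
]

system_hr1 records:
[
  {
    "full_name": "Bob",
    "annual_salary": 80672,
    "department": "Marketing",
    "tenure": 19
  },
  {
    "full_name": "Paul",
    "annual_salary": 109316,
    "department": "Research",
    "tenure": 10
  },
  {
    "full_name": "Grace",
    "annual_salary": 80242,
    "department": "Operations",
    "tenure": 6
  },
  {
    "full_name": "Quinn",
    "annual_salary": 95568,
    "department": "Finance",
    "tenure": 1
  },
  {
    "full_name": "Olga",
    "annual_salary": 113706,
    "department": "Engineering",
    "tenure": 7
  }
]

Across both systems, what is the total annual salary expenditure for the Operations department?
80242

Schema mappings:
- "unit" (system_hr3) = "department" (system_hr1) = department
- "compensation" (system_hr3) = "annual_salary" (system_hr1) = salary

Operations salaries from system_hr3: 0
Operations salaries from system_hr1: 80242

Total: 0 + 80242 = 80242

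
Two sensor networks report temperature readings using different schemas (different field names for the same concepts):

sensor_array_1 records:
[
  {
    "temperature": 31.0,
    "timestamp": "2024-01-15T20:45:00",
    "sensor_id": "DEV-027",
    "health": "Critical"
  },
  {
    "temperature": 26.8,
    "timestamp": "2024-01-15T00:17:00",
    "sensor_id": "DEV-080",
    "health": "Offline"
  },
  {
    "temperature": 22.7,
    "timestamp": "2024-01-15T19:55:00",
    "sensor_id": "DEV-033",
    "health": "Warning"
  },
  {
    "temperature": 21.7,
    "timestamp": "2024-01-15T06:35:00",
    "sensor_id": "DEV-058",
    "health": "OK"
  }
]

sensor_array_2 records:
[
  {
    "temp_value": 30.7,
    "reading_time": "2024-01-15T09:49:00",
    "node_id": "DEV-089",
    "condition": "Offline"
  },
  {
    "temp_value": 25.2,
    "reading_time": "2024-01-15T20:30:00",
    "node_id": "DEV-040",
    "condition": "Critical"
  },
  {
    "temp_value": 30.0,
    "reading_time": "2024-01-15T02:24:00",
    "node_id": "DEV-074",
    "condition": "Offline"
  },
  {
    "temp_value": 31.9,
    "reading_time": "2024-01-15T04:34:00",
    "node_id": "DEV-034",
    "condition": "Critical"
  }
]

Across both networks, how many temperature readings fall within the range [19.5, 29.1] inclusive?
4

Schema mapping: "temperature" (sensor_array_1) = "temp_value" (sensor_array_2) = temperature

Readings in [19.5, 29.1] from sensor_array_1: 3
Readings in [19.5, 29.1] from sensor_array_2: 1

Total count: 3 + 1 = 4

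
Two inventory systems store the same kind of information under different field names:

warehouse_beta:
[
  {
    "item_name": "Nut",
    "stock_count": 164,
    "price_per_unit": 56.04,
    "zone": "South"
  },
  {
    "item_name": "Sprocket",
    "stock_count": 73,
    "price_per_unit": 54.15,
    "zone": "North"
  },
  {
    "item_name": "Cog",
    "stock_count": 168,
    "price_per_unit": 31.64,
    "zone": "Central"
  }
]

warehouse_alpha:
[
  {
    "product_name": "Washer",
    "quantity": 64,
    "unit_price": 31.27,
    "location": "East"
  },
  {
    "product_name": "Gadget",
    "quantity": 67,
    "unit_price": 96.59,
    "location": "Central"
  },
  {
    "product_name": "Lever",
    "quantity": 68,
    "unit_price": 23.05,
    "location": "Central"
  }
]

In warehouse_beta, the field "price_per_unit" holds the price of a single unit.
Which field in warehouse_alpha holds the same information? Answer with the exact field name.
unit_price

In warehouse_beta, "price_per_unit" holds the price of a single unit.
The fields in warehouse_alpha are: "product_name", "quantity", "unit_price", "location".
"unit_price" is the match: the name refers to the same concept and its values are decimal currency amounts (e.g. 31.27, 96.59).
The other fields ("product_name", "quantity", "location") hold different kinds of data.

So "price_per_unit" in warehouse_beta corresponds to "unit_price" in warehouse_alpha.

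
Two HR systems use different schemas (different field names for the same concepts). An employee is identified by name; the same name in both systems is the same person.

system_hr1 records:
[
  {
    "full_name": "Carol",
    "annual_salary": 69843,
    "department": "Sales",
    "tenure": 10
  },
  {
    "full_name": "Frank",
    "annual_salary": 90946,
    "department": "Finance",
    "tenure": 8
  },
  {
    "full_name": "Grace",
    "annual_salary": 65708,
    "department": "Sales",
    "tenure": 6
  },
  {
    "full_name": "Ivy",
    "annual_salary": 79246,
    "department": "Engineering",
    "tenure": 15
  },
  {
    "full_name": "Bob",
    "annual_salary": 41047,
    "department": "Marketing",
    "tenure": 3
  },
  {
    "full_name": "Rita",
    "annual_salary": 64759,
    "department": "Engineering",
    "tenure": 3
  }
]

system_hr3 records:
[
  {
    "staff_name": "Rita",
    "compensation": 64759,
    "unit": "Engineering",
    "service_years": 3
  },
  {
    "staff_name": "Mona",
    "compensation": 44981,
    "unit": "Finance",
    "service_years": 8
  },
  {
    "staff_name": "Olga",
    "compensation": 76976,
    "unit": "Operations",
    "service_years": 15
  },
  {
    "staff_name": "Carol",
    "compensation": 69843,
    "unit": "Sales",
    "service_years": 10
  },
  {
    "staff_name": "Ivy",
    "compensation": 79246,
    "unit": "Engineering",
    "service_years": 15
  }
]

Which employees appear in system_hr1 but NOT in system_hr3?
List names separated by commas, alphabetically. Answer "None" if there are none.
Bob, Frank, Grace

Schema mapping: "full_name" (system_hr1) = "staff_name" (system_hr3) = employee name

Names in system_hr1: ['Bob', 'Carol', 'Frank', 'Grace', 'Ivy', 'Rita']
Names in system_hr3: ['Carol', 'Ivy', 'Mona', 'Olga', 'Rita']

In system_hr1 but not system_hr3: ['Bob', 'Frank', 'Grace']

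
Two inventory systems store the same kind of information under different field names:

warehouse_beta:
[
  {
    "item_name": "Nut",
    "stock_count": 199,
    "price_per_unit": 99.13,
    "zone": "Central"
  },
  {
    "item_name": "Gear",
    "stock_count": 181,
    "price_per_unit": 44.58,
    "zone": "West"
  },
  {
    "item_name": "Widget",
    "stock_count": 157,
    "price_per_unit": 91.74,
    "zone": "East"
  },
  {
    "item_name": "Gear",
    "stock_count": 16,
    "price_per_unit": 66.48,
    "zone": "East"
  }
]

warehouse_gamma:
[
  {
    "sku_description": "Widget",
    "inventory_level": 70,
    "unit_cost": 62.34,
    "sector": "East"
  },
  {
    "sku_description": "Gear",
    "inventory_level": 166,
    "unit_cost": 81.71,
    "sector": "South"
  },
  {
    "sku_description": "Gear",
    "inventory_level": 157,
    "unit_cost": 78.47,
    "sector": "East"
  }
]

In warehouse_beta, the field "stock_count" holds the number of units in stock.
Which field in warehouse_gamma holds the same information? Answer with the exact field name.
inventory_level

In warehouse_beta, "stock_count" holds the number of units in stock.
The fields in warehouse_gamma are: "sku_description", "inventory_level", "unit_cost", "sector".
"inventory_level" is the match: the name refers to the same concept and its values are whole-number counts (e.g. 70, 166).
The other fields ("sku_description", "unit_cost", "sector") hold different kinds of data.

So "stock_count" in warehouse_beta corresponds to "inventory_level" in warehouse_gamma.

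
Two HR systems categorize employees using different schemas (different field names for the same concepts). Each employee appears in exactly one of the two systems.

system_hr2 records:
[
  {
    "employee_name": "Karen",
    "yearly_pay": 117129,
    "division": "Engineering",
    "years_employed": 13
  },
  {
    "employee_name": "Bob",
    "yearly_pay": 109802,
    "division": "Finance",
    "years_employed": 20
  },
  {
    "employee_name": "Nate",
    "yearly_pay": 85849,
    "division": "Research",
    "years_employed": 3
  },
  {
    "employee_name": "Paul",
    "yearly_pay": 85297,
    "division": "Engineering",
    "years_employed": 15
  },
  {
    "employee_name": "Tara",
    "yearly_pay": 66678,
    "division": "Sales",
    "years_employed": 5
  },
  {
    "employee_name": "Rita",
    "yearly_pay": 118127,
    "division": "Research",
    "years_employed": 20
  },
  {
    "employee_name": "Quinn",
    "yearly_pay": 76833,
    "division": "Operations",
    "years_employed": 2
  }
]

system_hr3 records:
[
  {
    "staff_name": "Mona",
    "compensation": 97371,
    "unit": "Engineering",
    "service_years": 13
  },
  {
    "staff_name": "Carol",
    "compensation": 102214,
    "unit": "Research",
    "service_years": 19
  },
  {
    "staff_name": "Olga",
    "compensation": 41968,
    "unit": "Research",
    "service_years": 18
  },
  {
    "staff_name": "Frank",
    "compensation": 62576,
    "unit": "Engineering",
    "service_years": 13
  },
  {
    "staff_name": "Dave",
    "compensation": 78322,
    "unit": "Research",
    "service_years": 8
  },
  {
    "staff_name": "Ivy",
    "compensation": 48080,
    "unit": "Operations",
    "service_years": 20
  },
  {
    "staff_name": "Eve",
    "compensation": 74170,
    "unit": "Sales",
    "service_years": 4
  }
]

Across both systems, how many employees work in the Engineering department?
4

Schema mapping: "division" (system_hr2) = "unit" (system_hr3) = department

Engineering employees in system_hr2: 2
Engineering employees in system_hr3: 2

Total in Engineering: 2 + 2 = 4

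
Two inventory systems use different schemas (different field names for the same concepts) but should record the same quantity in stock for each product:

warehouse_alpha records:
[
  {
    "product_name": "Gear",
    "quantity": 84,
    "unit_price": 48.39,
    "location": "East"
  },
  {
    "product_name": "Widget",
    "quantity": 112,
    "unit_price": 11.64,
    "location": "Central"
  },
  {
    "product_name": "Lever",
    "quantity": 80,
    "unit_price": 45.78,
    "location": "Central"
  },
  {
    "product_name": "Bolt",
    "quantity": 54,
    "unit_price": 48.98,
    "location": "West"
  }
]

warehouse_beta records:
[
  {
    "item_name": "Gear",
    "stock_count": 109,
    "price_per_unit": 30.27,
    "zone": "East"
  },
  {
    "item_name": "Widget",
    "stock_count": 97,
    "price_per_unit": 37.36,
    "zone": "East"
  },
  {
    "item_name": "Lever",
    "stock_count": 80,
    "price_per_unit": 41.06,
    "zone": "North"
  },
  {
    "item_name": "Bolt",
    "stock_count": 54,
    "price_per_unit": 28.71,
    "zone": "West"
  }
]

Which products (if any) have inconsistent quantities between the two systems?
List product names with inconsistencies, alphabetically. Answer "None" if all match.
Gear, Widget

Schema mappings:
- "product_name" (warehouse_alpha) = "item_name" (warehouse_beta) = product name
- "quantity" (warehouse_alpha) = "stock_count" (warehouse_beta) = quantity

Comparison:
  Gear: 84 vs 109 - MISMATCH
  Widget: 112 vs 97 - MISMATCH
  Lever: 80 vs 80 - MATCH
  Bolt: 54 vs 54 - MATCH

Products with inconsistencies: Gear, Widget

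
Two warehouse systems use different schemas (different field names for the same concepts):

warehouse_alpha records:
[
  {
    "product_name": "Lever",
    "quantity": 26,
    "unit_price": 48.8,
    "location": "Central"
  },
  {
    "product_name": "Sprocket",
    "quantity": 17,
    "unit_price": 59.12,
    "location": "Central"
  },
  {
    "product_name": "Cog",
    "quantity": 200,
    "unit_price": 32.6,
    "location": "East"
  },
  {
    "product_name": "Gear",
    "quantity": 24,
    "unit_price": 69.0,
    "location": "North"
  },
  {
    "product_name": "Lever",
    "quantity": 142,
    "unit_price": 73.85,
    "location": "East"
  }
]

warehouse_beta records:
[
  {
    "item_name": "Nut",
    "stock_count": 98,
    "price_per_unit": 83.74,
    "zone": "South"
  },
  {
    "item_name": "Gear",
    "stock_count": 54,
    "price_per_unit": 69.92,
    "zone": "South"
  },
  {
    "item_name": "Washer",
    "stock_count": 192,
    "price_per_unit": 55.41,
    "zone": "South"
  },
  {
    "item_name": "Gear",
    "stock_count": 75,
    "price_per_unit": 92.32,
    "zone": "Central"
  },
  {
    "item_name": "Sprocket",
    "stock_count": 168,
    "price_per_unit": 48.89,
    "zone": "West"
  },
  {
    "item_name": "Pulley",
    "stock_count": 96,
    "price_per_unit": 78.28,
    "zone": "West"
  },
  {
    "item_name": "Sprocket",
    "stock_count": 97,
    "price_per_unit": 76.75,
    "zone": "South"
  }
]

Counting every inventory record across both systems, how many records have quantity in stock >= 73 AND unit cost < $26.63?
0

Schema mappings:
- "quantity" (warehouse_alpha) = "stock_count" (warehouse_beta) = quantity
- "unit_price" (warehouse_alpha) = "price_per_unit" (warehouse_beta) = unit cost

Records meeting both conditions in warehouse_alpha: 0
Records meeting both conditions in warehouse_beta: 0

Total: 0 + 0 = 0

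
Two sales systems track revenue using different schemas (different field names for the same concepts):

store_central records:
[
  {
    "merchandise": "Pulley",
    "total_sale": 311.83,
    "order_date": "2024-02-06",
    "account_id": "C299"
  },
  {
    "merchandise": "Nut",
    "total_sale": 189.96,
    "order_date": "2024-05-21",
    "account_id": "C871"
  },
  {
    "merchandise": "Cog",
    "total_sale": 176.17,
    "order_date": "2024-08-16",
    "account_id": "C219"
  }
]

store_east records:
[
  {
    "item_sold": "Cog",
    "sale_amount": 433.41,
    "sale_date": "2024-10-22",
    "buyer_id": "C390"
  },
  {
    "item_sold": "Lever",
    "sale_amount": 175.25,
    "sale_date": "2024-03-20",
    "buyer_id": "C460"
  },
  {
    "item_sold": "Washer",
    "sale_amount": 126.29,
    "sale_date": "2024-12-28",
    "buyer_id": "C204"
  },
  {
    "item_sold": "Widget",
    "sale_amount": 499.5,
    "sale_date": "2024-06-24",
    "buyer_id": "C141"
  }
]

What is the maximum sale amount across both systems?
499.5

Reconcile: "total_sale" (store_central) = "sale_amount" (store_east) = sale amount

Maximum in store_central: 311.83
Maximum in store_east: 499.5

Overall maximum: max(311.83, 499.5) = 499.5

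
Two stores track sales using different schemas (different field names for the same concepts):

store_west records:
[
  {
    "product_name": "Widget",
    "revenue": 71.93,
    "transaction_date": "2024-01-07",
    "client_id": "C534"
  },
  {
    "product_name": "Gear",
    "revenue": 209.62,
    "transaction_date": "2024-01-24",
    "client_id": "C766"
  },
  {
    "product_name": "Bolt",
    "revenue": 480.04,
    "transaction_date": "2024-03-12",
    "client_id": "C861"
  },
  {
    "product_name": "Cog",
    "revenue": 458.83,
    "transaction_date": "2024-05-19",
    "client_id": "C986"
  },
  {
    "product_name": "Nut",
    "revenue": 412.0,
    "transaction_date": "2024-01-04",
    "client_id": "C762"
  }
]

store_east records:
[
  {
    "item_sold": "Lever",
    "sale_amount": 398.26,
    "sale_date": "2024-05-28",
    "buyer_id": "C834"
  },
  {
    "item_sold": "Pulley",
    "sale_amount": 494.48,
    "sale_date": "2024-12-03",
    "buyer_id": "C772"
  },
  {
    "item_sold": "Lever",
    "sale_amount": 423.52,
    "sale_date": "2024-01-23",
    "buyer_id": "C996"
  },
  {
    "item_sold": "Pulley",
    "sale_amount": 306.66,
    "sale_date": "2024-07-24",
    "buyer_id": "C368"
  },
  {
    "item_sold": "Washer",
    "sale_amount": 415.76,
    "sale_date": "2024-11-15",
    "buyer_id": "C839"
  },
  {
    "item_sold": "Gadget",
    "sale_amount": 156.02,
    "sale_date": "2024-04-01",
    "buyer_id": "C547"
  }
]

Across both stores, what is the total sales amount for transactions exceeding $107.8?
3755.19

Schema mapping: "revenue" (store_west) = "sale_amount" (store_east) = sale amount

Sum of sales > $107.8 in store_west: 1560.49
Sum of sales > $107.8 in store_east: 2194.7

Total: 1560.49 + 2194.7 = 3755.19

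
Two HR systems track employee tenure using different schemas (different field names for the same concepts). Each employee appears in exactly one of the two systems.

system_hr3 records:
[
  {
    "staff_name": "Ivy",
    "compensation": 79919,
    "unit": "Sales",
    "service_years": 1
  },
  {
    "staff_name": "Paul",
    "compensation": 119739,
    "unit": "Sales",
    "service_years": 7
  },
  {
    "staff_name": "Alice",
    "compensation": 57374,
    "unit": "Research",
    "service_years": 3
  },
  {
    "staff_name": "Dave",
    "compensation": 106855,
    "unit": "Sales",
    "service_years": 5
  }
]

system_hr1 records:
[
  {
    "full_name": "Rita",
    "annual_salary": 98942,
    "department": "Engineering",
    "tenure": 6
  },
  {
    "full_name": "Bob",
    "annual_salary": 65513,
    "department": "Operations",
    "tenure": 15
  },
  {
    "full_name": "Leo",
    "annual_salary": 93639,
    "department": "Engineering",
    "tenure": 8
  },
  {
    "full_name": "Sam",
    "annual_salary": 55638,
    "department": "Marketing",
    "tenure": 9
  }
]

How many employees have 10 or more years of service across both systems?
1

Reconcile schemas: "service_years" (system_hr3) = "tenure" (system_hr1) = years of service

From system_hr3: 0 employees with >= 10 years
From system_hr1: 1 employees with >= 10 years

Total: 0 + 1 = 1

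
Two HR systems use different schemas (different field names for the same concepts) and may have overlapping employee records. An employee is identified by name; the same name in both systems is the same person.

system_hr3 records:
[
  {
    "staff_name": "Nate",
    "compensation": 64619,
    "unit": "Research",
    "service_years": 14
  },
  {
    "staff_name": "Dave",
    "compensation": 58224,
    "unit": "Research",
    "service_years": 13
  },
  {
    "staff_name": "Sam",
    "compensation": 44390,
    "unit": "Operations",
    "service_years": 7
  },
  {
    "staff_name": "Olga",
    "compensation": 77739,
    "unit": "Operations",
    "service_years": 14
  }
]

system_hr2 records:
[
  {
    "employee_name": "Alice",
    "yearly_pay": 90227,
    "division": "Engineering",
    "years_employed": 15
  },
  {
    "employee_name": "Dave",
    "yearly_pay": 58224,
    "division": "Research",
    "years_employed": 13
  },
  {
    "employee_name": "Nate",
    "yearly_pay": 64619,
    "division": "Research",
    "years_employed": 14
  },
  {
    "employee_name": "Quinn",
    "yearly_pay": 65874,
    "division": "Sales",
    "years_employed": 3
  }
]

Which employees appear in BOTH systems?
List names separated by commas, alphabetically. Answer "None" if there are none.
Dave, Nate

Schema mapping: "staff_name" (system_hr3) = "employee_name" (system_hr2) = employee name

Names in system_hr3: ['Dave', 'Nate', 'Olga', 'Sam']
Names in system_hr2: ['Alice', 'Dave', 'Nate', 'Quinn']

Intersection: ['Dave', 'Nate']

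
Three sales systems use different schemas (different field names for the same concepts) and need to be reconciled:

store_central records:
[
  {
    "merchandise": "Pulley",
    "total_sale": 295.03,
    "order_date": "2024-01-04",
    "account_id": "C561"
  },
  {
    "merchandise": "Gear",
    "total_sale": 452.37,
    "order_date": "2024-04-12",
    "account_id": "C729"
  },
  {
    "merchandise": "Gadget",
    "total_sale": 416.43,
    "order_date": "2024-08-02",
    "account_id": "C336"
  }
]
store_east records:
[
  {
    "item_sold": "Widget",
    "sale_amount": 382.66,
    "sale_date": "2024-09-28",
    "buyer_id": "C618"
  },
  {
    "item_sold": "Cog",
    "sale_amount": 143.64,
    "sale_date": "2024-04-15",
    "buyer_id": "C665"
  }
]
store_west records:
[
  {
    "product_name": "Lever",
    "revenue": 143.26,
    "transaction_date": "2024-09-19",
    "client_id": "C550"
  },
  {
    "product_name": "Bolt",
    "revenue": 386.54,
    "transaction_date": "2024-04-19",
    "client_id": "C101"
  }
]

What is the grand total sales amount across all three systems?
2219.93

Schema reconciliation - all amount fields map to sale amount:

store_central (total_sale): 1163.83
store_east (sale_amount): 526.3
store_west (revenue): 529.8

Grand total: 2219.93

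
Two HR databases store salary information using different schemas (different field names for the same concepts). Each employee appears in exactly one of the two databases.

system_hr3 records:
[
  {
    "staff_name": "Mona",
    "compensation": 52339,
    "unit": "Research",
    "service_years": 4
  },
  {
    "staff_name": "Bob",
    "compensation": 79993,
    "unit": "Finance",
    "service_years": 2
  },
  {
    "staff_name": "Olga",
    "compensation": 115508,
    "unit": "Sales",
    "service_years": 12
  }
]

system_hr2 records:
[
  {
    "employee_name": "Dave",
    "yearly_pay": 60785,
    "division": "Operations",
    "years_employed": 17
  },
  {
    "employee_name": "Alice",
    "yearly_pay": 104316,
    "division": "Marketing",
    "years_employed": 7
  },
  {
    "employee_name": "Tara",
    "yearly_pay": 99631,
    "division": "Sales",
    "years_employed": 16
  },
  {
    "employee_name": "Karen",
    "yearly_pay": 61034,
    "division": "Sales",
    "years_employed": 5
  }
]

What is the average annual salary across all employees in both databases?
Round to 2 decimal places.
81943.71

Schema mapping: "compensation" (system_hr3) = "yearly_pay" (system_hr2) = annual salary

All salaries: [52339, 79993, 115508, 60785, 104316, 99631, 61034]
Sum: 573606
Count: 7
Average: 573606 / 7 = 81943.71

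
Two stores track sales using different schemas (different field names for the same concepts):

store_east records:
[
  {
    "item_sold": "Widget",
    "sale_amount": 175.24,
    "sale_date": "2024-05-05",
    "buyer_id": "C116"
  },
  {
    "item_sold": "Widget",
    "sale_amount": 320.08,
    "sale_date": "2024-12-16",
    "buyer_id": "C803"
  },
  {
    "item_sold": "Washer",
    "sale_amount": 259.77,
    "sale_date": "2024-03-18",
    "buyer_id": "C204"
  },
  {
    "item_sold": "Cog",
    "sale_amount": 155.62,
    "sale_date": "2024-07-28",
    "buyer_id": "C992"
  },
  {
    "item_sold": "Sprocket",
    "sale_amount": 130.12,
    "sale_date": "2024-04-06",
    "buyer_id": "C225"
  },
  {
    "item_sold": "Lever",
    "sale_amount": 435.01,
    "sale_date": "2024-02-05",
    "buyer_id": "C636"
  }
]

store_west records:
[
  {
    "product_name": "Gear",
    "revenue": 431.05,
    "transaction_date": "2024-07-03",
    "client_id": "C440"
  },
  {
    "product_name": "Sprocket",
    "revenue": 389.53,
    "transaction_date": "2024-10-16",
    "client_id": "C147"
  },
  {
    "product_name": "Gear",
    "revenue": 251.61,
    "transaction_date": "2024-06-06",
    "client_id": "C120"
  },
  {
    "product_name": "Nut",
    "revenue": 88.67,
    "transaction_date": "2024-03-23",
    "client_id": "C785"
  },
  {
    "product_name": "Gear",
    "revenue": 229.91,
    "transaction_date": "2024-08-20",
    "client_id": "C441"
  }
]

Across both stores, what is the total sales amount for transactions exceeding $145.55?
2647.82

Schema mapping: "sale_amount" (store_east) = "revenue" (store_west) = sale amount

Sum of sales > $145.55 in store_east: 1345.72
Sum of sales > $145.55 in store_west: 1302.1

Total: 1345.72 + 1302.1 = 2647.82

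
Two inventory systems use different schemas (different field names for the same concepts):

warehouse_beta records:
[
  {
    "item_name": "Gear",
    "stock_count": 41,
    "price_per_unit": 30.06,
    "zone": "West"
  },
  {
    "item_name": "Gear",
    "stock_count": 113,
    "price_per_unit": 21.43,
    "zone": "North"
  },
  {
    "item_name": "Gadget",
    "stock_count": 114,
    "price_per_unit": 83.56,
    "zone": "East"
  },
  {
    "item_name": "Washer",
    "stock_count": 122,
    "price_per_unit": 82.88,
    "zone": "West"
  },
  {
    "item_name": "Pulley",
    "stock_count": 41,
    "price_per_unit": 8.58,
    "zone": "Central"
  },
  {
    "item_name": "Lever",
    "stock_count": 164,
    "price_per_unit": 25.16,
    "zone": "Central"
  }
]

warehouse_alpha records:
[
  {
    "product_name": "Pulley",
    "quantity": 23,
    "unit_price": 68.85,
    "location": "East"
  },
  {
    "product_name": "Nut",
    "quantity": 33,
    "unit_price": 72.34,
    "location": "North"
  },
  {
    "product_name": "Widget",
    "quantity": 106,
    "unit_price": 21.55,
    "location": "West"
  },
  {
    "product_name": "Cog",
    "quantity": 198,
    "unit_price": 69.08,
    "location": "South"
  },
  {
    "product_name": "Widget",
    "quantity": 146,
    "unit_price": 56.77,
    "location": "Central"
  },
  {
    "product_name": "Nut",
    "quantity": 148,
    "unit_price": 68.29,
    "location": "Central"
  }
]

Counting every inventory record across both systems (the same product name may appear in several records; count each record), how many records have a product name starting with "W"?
3

Schema mapping: "item_name" (warehouse_beta) = "product_name" (warehouse_alpha) = product name

Records with product name starting with "W" in warehouse_beta: 1
Records with product name starting with "W" in warehouse_alpha: 2

Total: 1 + 2 = 3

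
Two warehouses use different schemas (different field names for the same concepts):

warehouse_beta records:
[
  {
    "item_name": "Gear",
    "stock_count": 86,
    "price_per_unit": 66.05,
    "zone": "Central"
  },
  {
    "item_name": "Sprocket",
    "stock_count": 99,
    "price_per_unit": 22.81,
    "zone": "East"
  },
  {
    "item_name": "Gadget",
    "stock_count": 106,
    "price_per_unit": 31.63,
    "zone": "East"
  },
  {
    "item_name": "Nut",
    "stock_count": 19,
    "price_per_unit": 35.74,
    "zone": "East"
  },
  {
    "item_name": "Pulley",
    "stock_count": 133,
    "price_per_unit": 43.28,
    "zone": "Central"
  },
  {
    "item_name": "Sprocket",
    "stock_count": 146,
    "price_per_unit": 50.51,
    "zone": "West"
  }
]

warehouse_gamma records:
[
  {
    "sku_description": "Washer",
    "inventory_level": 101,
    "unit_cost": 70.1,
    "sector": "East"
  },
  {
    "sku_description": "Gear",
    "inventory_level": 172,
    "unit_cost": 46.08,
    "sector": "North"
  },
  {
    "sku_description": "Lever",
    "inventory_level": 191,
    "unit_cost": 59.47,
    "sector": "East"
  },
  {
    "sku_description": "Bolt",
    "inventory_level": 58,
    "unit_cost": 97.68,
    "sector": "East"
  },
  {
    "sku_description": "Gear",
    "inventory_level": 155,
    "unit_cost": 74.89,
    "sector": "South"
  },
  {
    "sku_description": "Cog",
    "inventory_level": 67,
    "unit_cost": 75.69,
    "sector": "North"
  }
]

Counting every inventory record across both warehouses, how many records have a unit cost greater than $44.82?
8

Schema mapping: "price_per_unit" (warehouse_beta) = "unit_cost" (warehouse_gamma) = unit cost

Records > $44.82 in warehouse_beta: 2
Records > $44.82 in warehouse_gamma: 6

Total count: 2 + 6 = 8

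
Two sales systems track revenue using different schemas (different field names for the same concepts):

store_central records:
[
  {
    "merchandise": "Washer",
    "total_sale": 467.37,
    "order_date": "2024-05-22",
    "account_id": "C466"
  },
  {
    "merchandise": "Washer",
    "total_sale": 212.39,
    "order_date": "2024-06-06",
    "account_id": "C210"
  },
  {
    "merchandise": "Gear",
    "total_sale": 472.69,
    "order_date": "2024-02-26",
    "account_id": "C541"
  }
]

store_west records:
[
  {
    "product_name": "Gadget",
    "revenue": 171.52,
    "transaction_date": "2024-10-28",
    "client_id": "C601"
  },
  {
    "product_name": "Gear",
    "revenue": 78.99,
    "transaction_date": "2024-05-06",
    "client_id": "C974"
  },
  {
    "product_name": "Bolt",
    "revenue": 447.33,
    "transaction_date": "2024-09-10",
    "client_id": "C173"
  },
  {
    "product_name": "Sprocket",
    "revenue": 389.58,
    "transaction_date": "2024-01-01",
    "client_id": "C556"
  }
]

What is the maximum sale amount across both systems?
472.69

Reconcile: "total_sale" (store_central) = "revenue" (store_west) = sale amount

Maximum in store_central: 472.69
Maximum in store_west: 447.33

Overall maximum: max(472.69, 447.33) = 472.69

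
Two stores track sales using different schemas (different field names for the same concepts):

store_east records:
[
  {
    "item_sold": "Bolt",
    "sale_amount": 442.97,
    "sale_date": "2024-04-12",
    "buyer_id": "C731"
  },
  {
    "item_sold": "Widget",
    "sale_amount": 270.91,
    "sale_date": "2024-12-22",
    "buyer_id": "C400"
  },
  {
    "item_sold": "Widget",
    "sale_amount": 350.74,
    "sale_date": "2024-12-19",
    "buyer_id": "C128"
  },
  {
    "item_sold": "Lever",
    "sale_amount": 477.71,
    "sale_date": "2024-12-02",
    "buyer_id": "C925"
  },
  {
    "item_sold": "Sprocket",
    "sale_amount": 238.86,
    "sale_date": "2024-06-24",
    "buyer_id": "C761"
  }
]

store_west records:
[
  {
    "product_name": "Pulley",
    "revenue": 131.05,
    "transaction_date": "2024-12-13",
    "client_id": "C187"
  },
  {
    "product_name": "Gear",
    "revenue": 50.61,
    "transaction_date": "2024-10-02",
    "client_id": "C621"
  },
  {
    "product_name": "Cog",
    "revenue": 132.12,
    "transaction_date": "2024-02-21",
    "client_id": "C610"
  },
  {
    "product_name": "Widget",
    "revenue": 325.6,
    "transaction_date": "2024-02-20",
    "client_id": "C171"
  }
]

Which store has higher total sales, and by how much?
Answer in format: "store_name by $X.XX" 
store_east by $1141.81

Schema mapping: "sale_amount" (store_east) = "revenue" (store_west) = sale amount

Total for store_east: 1781.19
Total for store_west: 639.38

Difference: |1781.19 - 639.38| = 1141.81
store_east has higher sales by $1141.81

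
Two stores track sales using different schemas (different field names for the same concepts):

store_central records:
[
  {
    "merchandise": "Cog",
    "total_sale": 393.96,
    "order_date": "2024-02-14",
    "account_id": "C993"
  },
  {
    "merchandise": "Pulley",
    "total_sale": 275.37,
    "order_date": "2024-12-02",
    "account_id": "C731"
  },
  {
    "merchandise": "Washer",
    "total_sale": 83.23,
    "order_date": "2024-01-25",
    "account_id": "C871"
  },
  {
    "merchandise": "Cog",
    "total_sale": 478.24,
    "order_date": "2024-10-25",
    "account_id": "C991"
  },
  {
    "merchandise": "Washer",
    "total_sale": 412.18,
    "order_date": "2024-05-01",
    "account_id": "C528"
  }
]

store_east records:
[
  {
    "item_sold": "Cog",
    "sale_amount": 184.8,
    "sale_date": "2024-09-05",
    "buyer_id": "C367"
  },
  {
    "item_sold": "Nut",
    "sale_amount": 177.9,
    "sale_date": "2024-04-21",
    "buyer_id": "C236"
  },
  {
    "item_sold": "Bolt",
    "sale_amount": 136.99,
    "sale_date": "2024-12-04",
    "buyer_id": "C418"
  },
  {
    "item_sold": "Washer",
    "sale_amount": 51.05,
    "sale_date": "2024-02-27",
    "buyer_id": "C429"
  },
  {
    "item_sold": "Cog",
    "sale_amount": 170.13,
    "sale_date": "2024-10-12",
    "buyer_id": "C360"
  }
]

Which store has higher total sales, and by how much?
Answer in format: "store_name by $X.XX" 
store_central by $922.11

Schema mapping: "total_sale" (store_central) = "sale_amount" (store_east) = sale amount

Total for store_central: 1642.98
Total for store_east: 720.87

Difference: |1642.98 - 720.87| = 922.11
store_central has higher sales by $922.11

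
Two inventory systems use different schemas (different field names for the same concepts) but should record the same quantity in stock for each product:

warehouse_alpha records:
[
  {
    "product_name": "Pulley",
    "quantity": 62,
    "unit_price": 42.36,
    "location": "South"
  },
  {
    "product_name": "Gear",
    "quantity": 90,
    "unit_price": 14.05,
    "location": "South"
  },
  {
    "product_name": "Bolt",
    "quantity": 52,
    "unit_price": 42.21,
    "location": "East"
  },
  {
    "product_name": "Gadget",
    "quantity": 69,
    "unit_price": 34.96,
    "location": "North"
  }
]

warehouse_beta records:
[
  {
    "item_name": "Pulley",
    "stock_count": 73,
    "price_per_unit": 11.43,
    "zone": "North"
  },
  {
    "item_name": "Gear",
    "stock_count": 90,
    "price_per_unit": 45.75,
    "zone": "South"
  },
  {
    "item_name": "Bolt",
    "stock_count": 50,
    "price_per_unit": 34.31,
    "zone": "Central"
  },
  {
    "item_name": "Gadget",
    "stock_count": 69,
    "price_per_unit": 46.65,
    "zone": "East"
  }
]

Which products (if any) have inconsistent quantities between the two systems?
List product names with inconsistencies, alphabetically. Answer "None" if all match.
Bolt, Pulley

Schema mappings:
- "product_name" (warehouse_alpha) = "item_name" (warehouse_beta) = product name
- "quantity" (warehouse_alpha) = "stock_count" (warehouse_beta) = quantity

Comparison:
  Pulley: 62 vs 73 - MISMATCH
  Gear: 90 vs 90 - MATCH
  Bolt: 52 vs 50 - MISMATCH
  Gadget: 69 vs 69 - MATCH

Products with inconsistencies: Bolt, Pulley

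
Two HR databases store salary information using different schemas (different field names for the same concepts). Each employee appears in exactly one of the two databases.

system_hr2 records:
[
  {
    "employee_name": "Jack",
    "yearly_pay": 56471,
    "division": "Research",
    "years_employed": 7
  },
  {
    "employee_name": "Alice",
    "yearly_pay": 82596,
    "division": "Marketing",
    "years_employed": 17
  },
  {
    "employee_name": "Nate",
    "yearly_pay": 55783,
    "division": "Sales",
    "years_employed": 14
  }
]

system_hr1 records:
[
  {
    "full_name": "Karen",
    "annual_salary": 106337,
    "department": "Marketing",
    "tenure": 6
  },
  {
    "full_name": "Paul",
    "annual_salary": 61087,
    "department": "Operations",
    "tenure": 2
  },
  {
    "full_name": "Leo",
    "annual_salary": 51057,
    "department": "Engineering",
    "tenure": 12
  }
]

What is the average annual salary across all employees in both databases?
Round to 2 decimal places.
68888.50

Schema mapping: "yearly_pay" (system_hr2) = "annual_salary" (system_hr1) = annual salary

All salaries: [56471, 82596, 55783, 106337, 61087, 51057]
Sum: 413331
Count: 6
Average: 413331 / 6 = 68888.50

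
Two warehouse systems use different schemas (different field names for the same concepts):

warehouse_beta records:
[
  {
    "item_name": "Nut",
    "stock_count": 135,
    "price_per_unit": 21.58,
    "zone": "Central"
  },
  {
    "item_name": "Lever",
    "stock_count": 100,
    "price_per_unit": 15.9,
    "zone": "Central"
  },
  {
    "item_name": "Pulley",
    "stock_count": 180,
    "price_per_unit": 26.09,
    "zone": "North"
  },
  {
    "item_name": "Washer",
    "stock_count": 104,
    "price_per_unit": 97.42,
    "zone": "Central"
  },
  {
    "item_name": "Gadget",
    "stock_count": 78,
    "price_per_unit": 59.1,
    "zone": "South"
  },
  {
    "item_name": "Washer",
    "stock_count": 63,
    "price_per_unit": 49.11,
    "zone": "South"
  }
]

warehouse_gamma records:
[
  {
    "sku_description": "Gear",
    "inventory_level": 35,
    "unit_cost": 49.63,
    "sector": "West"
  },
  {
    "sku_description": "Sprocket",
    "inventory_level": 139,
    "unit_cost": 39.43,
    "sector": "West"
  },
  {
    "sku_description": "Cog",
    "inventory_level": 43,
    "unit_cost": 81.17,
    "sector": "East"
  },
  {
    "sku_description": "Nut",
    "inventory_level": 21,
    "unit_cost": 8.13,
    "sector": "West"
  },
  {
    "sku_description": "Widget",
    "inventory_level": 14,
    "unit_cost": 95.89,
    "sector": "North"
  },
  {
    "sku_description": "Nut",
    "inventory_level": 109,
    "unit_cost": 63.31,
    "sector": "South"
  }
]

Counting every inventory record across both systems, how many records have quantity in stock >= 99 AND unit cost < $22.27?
2

Schema mappings:
- "stock_count" (warehouse_beta) = "inventory_level" (warehouse_gamma) = quantity
- "price_per_unit" (warehouse_beta) = "unit_cost" (warehouse_gamma) = unit cost

Records meeting both conditions in warehouse_beta: 2
Records meeting both conditions in warehouse_gamma: 0

Total: 2 + 0 = 2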